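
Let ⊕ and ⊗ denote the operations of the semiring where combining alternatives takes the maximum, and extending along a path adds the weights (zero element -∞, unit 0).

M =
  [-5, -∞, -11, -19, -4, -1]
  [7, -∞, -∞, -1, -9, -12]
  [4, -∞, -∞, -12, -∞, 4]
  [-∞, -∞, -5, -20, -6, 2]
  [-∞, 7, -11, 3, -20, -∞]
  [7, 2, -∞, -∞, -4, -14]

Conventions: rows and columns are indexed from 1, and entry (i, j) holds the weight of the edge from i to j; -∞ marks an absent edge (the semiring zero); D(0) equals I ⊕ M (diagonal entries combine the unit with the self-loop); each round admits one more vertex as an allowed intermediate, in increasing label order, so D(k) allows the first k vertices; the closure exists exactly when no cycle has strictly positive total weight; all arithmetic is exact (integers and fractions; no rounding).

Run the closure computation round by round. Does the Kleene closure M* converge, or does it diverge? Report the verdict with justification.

D(0):
  [0, -∞, -11, -19, -4, -1]
  [7, 0, -∞, -1, -9, -12]
  [4, -∞, 0, -12, -∞, 4]
  [-∞, -∞, -5, 0, -6, 2]
  [-∞, 7, -11, 3, 0, -∞]
  [7, 2, -∞, -∞, -4, 0]
Detection: at round 1, diagonal entry (6, 6) turns strictly positive.
Key observation: the cycle 6->1->6 has total weight 7 + (-1), which is strictly positive.
Answer: DIVERGES — positive cycle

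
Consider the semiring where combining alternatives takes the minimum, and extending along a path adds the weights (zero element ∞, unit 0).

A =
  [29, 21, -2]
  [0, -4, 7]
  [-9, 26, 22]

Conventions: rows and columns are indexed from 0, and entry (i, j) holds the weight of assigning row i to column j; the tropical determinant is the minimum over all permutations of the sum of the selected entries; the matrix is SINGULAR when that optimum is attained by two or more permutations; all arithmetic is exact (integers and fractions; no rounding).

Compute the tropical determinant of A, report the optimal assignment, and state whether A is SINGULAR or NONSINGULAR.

σ = (0, 1, 2): 29 + (-4) + 22 = 47
σ = (0, 2, 1): 29 + 7 + 26 = 62
σ = (1, 0, 2): 21 + 0 + 22 = 43
σ = (1, 2, 0): 21 + 7 + (-9) = 19
σ = (2, 0, 1): (-2) + 0 + 26 = 24
σ = (2, 1, 0): (-2) + (-4) + (-9) = -15
Optimal value attained by: σ = (2, 1, 0).
Answer: det⊕(A) = -15; verdict: NONSINGULAR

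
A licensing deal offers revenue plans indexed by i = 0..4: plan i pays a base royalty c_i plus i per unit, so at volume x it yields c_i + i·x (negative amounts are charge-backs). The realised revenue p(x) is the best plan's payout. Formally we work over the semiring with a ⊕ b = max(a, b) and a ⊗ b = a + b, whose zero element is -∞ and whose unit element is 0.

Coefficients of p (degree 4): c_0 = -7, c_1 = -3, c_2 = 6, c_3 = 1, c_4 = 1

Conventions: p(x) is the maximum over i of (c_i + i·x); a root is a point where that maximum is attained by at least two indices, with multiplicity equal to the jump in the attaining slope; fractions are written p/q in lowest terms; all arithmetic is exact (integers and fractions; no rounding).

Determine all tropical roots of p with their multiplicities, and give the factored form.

hull edge (i=0, c=-7) to (i=2, c=6): slope 13/2, span 2
hull edge (i=2, c=6) to (i=4, c=1): slope -5/2, span 2
Factored form: p(x) = 1 ⊗ (x ⊕ (-13/2)) ⊗ (x ⊕ (-13/2)) ⊗ (x ⊕ 5/2) ⊗ (x ⊕ 5/2)
Answer: roots = -13/2 (mult 2), 5/2 (mult 2)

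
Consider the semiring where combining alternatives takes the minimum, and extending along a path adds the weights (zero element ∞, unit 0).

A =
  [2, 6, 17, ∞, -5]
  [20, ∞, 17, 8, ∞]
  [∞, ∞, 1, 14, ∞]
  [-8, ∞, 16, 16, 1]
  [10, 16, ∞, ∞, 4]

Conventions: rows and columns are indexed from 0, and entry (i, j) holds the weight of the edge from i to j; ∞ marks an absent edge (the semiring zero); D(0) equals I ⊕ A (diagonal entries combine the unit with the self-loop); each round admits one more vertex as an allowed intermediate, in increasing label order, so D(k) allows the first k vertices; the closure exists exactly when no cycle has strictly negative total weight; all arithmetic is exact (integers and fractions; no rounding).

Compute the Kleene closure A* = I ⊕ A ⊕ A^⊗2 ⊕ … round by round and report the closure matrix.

D(0):
  [0, 6, 17, ∞, -5]
  [20, 0, 17, 8, ∞]
  [∞, ∞, 0, 14, ∞]
  [-8, ∞, 16, 0, 1]
  [10, 16, ∞, ∞, 0]
D(1):
  [0, 6, 17, ∞, -5]
  [20, 0, 17, 8, 15]
  [∞, ∞, 0, 14, ∞]
  [-8, -2, 9, 0, -13]
  [10, 16, 27, ∞, 0]
D(2):
  [0, 6, 17, 14, -5]
  [20, 0, 17, 8, 15]
  [∞, ∞, 0, 14, ∞]
  [-8, -2, 9, 0, -13]
  [10, 16, 27, 24, 0]
D(3):
  [0, 6, 17, 14, -5]
  [20, 0, 17, 8, 15]
  [∞, ∞, 0, 14, ∞]
  [-8, -2, 9, 0, -13]
  [10, 16, 27, 24, 0]
D(4):
  [0, 6, 17, 14, -5]
  [0, 0, 17, 8, -5]
  [6, 12, 0, 14, 1]
  [-8, -2, 9, 0, -13]
  [10, 16, 27, 24, 0]
D(5):
  [0, 6, 17, 14, -5]
  [0, 0, 17, 8, -5]
  [6, 12, 0, 14, 1]
  [-8, -2, 9, 0, -13]
  [10, 16, 27, 24, 0]
Answer: A* = [[0, 6, 17, 14, -5], [0, 0, 17, 8, -5], [6, 12, 0, 14, 1], [-8, -2, 9, 0, -13], [10, 16, 27, 24, 0]]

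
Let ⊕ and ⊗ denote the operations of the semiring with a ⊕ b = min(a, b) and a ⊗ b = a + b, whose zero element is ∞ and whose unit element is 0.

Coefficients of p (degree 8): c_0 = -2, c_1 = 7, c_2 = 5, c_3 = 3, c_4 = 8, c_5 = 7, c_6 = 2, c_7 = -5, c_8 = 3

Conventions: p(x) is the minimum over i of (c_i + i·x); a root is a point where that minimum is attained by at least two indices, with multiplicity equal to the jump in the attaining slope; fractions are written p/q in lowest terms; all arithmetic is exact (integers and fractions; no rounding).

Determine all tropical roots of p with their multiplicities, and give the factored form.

hull edge (i=0, c=-2) to (i=7, c=-5): slope -3/7, span 7
hull edge (i=7, c=-5) to (i=8, c=3): slope 8, span 1
Factored form: p(x) = 3 ⊗ (x ⊕ (-8)) ⊗ (x ⊕ 3/7) ⊗ (x ⊕ 3/7) ⊗ (x ⊕ 3/7) ⊗ (x ⊕ 3/7) ⊗ (x ⊕ 3/7) ⊗ (x ⊕ 3/7) ⊗ (x ⊕ 3/7)
Answer: roots = -8 (mult 1), 3/7 (mult 7)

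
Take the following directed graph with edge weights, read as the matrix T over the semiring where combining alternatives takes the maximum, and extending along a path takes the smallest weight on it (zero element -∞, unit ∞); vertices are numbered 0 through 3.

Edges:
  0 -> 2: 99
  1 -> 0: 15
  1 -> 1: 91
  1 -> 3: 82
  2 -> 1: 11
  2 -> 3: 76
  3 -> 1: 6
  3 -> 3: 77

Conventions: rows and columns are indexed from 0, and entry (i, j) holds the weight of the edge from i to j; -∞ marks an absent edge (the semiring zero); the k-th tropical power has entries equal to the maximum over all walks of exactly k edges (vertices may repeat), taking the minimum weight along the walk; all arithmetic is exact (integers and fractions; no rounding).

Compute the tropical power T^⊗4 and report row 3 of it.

T^⊗2:
  [-∞, 11, -∞, 76]
  [15, 91, 15, 82]
  [11, 11, -∞, 76]
  [6, 6, -∞, 77]
T^⊗3:
  [11, 11, -∞, 76]
  [15, 91, 15, 82]
  [11, 11, 11, 76]
  [6, 6, 6, 77]
T^⊗4:
  [11, 11, 11, 76]
  [15, 91, 15, 82]
  [11, 11, 11, 76]
  [6, 6, 6, 77]
Answer: row 3 of T^⊗4 = [6, 6, 6, 77]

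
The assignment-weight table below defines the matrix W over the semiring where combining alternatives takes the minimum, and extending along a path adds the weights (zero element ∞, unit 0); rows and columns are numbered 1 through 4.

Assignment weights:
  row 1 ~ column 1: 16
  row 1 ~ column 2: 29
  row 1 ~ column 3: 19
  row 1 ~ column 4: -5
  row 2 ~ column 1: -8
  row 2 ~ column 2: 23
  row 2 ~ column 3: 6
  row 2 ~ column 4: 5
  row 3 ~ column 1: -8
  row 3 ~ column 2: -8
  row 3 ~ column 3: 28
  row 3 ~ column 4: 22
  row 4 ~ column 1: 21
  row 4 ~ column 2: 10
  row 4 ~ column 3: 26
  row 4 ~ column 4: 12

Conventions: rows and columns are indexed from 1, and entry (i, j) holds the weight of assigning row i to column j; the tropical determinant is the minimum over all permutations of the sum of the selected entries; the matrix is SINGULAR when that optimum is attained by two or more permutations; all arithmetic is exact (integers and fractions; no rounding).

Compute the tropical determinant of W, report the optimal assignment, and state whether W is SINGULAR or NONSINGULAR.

σ = (1, 2, 3, 4): 16 + 23 + 28 + 12 = 79
σ = (1, 2, 4, 3): 16 + 23 + 22 + 26 = 87
σ = (1, 3, 2, 4): 16 + 6 + (-8) + 12 = 26
σ = (1, 3, 4, 2): 16 + 6 + 22 + 10 = 54
σ = (1, 4, 2, 3): 16 + 5 + (-8) + 26 = 39
σ = (1, 4, 3, 2): 16 + 5 + 28 + 10 = 59
σ = (2, 1, 3, 4): 29 + (-8) + 28 + 12 = 61
σ = (2, 1, 4, 3): 29 + (-8) + 22 + 26 = 69
σ = (2, 3, 1, 4): 29 + 6 + (-8) + 12 = 39
σ = (2, 3, 4, 1): 29 + 6 + 22 + 21 = 78
σ = (2, 4, 1, 3): 29 + 5 + (-8) + 26 = 52
σ = (2, 4, 3, 1): 29 + 5 + 28 + 21 = 83
σ = (3, 1, 2, 4): 19 + (-8) + (-8) + 12 = 15
σ = (3, 1, 4, 2): 19 + (-8) + 22 + 10 = 43
σ = (3, 2, 1, 4): 19 + 23 + (-8) + 12 = 46
σ = (3, 2, 4, 1): 19 + 23 + 22 + 21 = 85
σ = (3, 4, 1, 2): 19 + 5 + (-8) + 10 = 26
σ = (3, 4, 2, 1): 19 + 5 + (-8) + 21 = 37
σ = (4, 1, 2, 3): (-5) + (-8) + (-8) + 26 = 5
σ = (4, 1, 3, 2): (-5) + (-8) + 28 + 10 = 25
σ = (4, 2, 1, 3): (-5) + 23 + (-8) + 26 = 36
σ = (4, 2, 3, 1): (-5) + 23 + 28 + 21 = 67
σ = (4, 3, 1, 2): (-5) + 6 + (-8) + 10 = 3
σ = (4, 3, 2, 1): (-5) + 6 + (-8) + 21 = 14
Optimal value attained by: σ = (4, 3, 1, 2).
Answer: det⊕(W) = 3; verdict: NONSINGULAR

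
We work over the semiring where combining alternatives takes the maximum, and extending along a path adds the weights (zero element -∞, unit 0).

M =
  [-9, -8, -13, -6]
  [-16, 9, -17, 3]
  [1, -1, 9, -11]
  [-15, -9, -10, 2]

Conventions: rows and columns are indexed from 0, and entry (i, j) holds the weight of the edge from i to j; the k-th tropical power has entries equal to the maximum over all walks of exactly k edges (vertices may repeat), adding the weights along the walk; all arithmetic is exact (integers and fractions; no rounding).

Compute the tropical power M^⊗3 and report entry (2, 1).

M^⊗2:
  [-12, 1, -4, -4]
  [-7, 18, -7, 12]
  [10, 8, 18, 2]
  [-9, 0, -1, 4]
M^⊗3:
  [-3, 10, 5, 4]
  [2, 27, 2, 21]
  [19, 17, 27, 11]
  [0, 9, 8, 6]
Key observation: the optimum is the walk 2->1->1->1, with weight (-1) + 9 + 9 = 17.
Optimal value attained by: walk 2->1->1->1.
Answer: (M^⊗3)[2][1] = 17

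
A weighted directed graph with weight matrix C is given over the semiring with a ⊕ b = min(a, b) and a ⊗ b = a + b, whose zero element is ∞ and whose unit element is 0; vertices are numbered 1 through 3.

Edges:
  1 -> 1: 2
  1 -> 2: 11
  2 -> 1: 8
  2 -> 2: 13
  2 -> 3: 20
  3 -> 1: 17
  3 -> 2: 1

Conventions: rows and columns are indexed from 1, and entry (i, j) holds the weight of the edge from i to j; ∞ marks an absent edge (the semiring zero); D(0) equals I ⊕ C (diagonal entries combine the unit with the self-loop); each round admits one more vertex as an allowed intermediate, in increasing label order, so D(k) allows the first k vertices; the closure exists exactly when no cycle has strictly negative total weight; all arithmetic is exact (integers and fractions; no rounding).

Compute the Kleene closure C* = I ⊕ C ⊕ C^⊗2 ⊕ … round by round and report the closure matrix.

D(0):
  [0, 11, ∞]
  [8, 0, 20]
  [17, 1, 0]
D(1):
  [0, 11, ∞]
  [8, 0, 20]
  [17, 1, 0]
D(2):
  [0, 11, 31]
  [8, 0, 20]
  [9, 1, 0]
D(3):
  [0, 11, 31]
  [8, 0, 20]
  [9, 1, 0]
Answer: C* = [[0, 11, 31], [8, 0, 20], [9, 1, 0]]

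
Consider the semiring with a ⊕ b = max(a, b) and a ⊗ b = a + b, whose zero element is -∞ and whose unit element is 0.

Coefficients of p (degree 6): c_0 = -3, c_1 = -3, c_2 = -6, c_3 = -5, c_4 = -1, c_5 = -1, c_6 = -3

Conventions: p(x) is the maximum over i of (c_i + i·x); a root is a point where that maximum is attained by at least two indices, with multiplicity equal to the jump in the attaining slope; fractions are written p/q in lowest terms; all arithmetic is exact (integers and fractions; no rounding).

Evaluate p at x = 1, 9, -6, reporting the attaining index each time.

p(1) = max(-3+0·1=-3, -3+1·1=-2, -6+2·1=-4, -5+3·1=-2, -1+4·1=3, -1+5·1=4, -3+6·1=3) = 4 (attained by i=5)
p(9) = max(-3+0·9=-3, -3+1·9=6, -6+2·9=12, -5+3·9=22, -1+4·9=35, -1+5·9=44, -3+6·9=51) = 51 (attained by i=6)
p(-6) = max(-3+0·(-6)=-3, -3+1·(-6)=-9, -6+2·(-6)=-18, -5+3·(-6)=-23, -1+4·(-6)=-25, -1+5·(-6)=-31, -3+6·(-6)=-39) = -3 (attained by i=0)
Answer: p(1) = 4; p(9) = 51; p(-6) = -3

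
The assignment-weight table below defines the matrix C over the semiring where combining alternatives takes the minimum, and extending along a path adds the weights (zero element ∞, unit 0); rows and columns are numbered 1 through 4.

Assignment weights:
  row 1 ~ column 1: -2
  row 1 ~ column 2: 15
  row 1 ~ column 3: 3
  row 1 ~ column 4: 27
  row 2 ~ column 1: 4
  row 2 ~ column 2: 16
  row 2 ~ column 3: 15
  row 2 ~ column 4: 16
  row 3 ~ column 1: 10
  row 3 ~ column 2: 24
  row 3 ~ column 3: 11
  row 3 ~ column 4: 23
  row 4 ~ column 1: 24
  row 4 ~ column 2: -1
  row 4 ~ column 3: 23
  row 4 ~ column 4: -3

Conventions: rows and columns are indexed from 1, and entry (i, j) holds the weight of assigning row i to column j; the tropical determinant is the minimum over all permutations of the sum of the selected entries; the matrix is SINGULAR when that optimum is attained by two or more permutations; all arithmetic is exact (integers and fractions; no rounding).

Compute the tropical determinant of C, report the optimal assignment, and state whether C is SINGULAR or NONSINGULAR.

σ = (1, 2, 3, 4): (-2) + 16 + 11 + (-3) = 22
σ = (1, 2, 4, 3): (-2) + 16 + 23 + 23 = 60
σ = (1, 3, 2, 4): (-2) + 15 + 24 + (-3) = 34
σ = (1, 3, 4, 2): (-2) + 15 + 23 + (-1) = 35
σ = (1, 4, 2, 3): (-2) + 16 + 24 + 23 = 61
σ = (1, 4, 3, 2): (-2) + 16 + 11 + (-1) = 24
σ = (2, 1, 3, 4): 15 + 4 + 11 + (-3) = 27
σ = (2, 1, 4, 3): 15 + 4 + 23 + 23 = 65
σ = (2, 3, 1, 4): 15 + 15 + 10 + (-3) = 37
σ = (2, 3, 4, 1): 15 + 15 + 23 + 24 = 77
σ = (2, 4, 1, 3): 15 + 16 + 10 + 23 = 64
σ = (2, 4, 3, 1): 15 + 16 + 11 + 24 = 66
σ = (3, 1, 2, 4): 3 + 4 + 24 + (-3) = 28
σ = (3, 1, 4, 2): 3 + 4 + 23 + (-1) = 29
σ = (3, 2, 1, 4): 3 + 16 + 10 + (-3) = 26
σ = (3, 2, 4, 1): 3 + 16 + 23 + 24 = 66
σ = (3, 4, 1, 2): 3 + 16 + 10 + (-1) = 28
σ = (3, 4, 2, 1): 3 + 16 + 24 + 24 = 67
σ = (4, 1, 2, 3): 27 + 4 + 24 + 23 = 78
σ = (4, 1, 3, 2): 27 + 4 + 11 + (-1) = 41
σ = (4, 2, 1, 3): 27 + 16 + 10 + 23 = 76
σ = (4, 2, 3, 1): 27 + 16 + 11 + 24 = 78
σ = (4, 3, 1, 2): 27 + 15 + 10 + (-1) = 51
σ = (4, 3, 2, 1): 27 + 15 + 24 + 24 = 90
Optimal value attained by: σ = (1, 2, 3, 4).
Answer: det⊕(C) = 22; verdict: NONSINGULAR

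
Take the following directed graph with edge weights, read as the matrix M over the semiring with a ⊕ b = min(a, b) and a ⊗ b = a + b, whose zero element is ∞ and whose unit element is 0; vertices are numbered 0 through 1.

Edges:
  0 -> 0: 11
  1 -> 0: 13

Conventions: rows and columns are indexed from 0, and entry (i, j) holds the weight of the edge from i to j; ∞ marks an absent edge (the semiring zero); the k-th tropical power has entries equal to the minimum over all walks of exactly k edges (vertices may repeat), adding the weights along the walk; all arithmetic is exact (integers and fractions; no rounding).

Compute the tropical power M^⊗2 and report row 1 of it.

M^⊗2:
  [22, ∞]
  [24, ∞]
Answer: row 1 of M^⊗2 = [24, ∞]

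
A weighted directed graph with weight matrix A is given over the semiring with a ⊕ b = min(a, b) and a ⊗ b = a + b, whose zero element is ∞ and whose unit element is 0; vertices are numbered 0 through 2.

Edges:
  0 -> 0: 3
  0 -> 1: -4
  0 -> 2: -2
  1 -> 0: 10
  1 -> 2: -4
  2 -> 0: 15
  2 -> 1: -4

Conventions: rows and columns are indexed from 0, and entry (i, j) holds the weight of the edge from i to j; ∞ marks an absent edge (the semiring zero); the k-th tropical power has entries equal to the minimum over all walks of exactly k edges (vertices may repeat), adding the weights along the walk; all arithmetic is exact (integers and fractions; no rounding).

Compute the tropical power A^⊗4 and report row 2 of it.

A^⊗2:
  [6, -6, -8]
  [11, -8, 8]
  [6, 11, -8]
A^⊗3:
  [4, -12, -10]
  [2, 4, -12]
  [7, -12, 4]
A^⊗4:
  [-2, -14, -16]
  [3, -16, 0]
  [-2, 0, -16]
Answer: row 2 of A^⊗4 = [-2, 0, -16]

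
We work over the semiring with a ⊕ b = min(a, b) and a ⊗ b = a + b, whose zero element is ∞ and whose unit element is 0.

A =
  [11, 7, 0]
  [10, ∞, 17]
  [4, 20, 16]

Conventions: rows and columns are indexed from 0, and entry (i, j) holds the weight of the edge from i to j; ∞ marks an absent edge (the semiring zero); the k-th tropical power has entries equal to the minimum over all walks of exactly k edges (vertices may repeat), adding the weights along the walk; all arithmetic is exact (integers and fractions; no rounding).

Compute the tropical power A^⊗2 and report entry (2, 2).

A^⊗2:
  [4, 18, 11]
  [21, 17, 10]
  [15, 11, 4]
Key observation: the optimum is the walk 2->0->2, with weight 4 + 0 = 4.
Optimal value attained by: walk 2->0->2.
Answer: (A^⊗2)[2][2] = 4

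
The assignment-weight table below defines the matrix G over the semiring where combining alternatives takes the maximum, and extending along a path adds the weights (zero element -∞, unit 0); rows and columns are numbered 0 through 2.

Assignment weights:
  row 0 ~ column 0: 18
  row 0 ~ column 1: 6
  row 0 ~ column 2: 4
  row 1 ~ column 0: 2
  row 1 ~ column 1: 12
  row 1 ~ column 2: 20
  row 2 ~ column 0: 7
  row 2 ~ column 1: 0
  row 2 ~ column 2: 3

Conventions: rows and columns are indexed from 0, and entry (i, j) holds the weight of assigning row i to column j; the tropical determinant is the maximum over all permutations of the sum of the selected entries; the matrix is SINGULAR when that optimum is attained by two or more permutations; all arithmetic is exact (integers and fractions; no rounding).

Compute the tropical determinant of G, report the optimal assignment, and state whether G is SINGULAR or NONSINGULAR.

σ = (0, 1, 2): 18 + 12 + 3 = 33
σ = (0, 2, 1): 18 + 20 + 0 = 38
σ = (1, 0, 2): 6 + 2 + 3 = 11
σ = (1, 2, 0): 6 + 20 + 7 = 33
σ = (2, 0, 1): 4 + 2 + 0 = 6
σ = (2, 1, 0): 4 + 12 + 7 = 23
Optimal value attained by: σ = (0, 2, 1).
Answer: det⊕(G) = 38; verdict: NONSINGULAR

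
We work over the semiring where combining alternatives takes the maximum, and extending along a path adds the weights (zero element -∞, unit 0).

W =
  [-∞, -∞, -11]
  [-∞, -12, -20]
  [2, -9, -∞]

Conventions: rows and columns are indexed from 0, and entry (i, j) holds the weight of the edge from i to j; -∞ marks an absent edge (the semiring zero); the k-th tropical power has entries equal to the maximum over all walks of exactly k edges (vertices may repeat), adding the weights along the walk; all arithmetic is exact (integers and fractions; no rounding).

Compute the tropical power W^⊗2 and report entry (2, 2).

W^⊗2:
  [-9, -20, -∞]
  [-18, -24, -32]
  [-∞, -21, -9]
Key observation: the optimum is the walk 2->0->2, with weight 2 + (-11) = -9.
Optimal value attained by: walk 2->0->2.
Answer: (W^⊗2)[2][2] = -9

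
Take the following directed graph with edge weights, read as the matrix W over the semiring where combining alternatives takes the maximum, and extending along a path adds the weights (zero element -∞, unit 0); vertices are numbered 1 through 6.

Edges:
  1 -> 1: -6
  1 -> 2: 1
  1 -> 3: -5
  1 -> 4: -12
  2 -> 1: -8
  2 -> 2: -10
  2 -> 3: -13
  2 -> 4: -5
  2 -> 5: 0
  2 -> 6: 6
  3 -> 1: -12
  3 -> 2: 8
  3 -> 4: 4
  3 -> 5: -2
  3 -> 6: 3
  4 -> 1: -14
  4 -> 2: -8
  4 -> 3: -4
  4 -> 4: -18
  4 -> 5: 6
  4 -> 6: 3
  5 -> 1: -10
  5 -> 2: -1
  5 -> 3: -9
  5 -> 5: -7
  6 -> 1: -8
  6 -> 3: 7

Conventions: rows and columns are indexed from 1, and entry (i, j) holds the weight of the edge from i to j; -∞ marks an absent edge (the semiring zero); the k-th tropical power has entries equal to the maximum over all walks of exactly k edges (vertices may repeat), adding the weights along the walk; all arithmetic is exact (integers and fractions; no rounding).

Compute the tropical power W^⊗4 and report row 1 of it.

W^⊗2:
  [-7, 3, -11, -1, 1, 7]
  [-2, -1, 13, -9, 1, -2]
  [0, -2, 10, 3, 10, 14]
  [-4, 5, 10, 0, -1, -1]
  [-9, -1, -14, -5, -1, 5]
  [-5, 15, -13, 11, 5, 10]
W^⊗3:
  [-1, 0, 14, -2, 5, 9]
  [1, 21, 5, 17, 11, 16]
  [6, 18, 21, 14, 9, 13]
  [-2, 18, 6, 14, 8, 13]
  [-3, -2, 12, -6, 1, 5]
  [7, 5, 17, 10, 17, 21]
W^⊗4:
  [2, 22, 16, 18, 12, 17]
  [13, 13, 23, 16, 23, 27]
  [10, 29, 20, 25, 20, 24]
  [10, 14, 20, 13, 20, 24]
  [0, 20, 12, 16, 10, 15]
  [13, 25, 28, 21, 16, 20]
Answer: row 1 of W^⊗4 = [2, 22, 16, 18, 12, 17]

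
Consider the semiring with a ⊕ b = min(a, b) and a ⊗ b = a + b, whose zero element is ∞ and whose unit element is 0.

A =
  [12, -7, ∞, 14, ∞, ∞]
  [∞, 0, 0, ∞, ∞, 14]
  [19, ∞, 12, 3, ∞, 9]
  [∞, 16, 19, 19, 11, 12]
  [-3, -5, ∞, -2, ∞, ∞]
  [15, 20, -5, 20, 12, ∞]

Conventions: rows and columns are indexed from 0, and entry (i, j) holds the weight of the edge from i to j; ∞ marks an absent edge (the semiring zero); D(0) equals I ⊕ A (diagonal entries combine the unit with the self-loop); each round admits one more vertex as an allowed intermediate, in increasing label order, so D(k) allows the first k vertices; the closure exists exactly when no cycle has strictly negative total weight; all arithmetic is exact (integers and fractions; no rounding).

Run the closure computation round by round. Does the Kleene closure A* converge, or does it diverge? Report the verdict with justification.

D(0):
  [0, -7, ∞, 14, ∞, ∞]
  [∞, 0, 0, ∞, ∞, 14]
  [19, ∞, 0, 3, ∞, 9]
  [∞, 16, 19, 0, 11, 12]
  [-3, -5, ∞, -2, 0, ∞]
  [15, 20, -5, 20, 12, 0]
D(1):
  [0, -7, ∞, 14, ∞, ∞]
  [∞, 0, 0, ∞, ∞, 14]
  [19, 12, 0, 3, ∞, 9]
  [∞, 16, 19, 0, 11, 12]
  [-3, -10, ∞, -2, 0, ∞]
  [15, 8, -5, 20, 12, 0]
D(2):
  [0, -7, -7, 14, ∞, 7]
  [∞, 0, 0, ∞, ∞, 14]
  [19, 12, 0, 3, ∞, 9]
  [∞, 16, 16, 0, 11, 12]
  [-3, -10, -10, -2, 0, 4]
  [15, 8, -5, 20, 12, 0]
D(3):
  [0, -7, -7, -4, ∞, 2]
  [19, 0, 0, 3, ∞, 9]
  [19, 12, 0, 3, ∞, 9]
  [35, 16, 16, 0, 11, 12]
  [-3, -10, -10, -7, 0, -1]
  [14, 7, -5, -2, 12, 0]
D(4):
  [0, -7, -7, -4, 7, 2]
  [19, 0, 0, 3, 14, 9]
  [19, 12, 0, 3, 14, 9]
  [35, 16, 16, 0, 11, 12]
  [-3, -10, -10, -7, 0, -1]
  [14, 7, -5, -2, 9, 0]
D(5):
  [0, -7, -7, -4, 7, 2]
  [11, 0, 0, 3, 14, 9]
  [11, 4, 0, 3, 14, 9]
  [8, 1, 1, 0, 11, 10]
  [-3, -10, -10, -7, 0, -1]
  [6, -1, -5, -2, 9, 0]
D(6):
  [0, -7, -7, -4, 7, 2]
  [11, 0, 0, 3, 14, 9]
  [11, 4, 0, 3, 14, 9]
  [8, 1, 1, 0, 11, 10]
  [-3, -10, -10, -7, 0, -1]
  [6, -1, -5, -2, 9, 0]
Key observation: every diagonal entry stays at the unit through all rounds, so no improving cycle exists.
Answer: CONVERGES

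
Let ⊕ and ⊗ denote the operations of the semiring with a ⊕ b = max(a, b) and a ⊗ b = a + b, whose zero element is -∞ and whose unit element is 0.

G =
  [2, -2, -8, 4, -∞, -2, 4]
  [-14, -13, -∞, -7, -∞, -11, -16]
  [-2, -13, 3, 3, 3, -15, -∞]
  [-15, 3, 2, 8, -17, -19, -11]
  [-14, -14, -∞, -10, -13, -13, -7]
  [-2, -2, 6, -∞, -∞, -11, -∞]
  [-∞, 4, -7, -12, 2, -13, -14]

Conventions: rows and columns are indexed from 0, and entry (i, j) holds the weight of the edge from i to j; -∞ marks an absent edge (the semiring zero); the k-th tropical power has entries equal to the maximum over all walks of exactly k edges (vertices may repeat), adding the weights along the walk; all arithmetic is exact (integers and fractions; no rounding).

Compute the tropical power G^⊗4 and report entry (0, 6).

G^⊗2:
  [4, 8, 6, 12, 6, 0, 6]
  [-12, -4, -5, 1, -14, -16, -10]
  [1, 6, 6, 11, 6, -4, 2]
  [0, 11, 10, 16, 5, -8, -3]
  [-12, -3, -7, -2, -5, -16, -10]
  [4, -4, 9, 9, 9, -4, 2]
  [-9, -9, -4, -3, -4, -7, -5]
G^⊗3:
  [6, 15, 14, 20, 9, 2, 8]
  [-7, 4, 3, 9, -2, -14, -8]
  [4, 14, 13, 19, 9, -1, 5]
  [8, 19, 18, 24, 13, 0, 5]
  [-9, 1, 0, 6, -4, -14, -8]
  [7, 12, 12, 17, 12, 2, 8]
  [-6, 0, -1, 5, -1, -11, -5]
G^⊗4:
  [12, 23, 22, 28, 17, 4, 10]
  [1, 12, 11, 17, 6, -7, -2]
  [11, 22, 21, 27, 16, 3, 8]
  [16, 27, 26, 32, 21, 8, 13]
  [-2, 9, 8, 14, 3, -10, -5]
  [10, 20, 19, 25, 15, 5, 11]
  [-3, 8, 7, 13, 2, -8, -2]
Key observation: the optimum is the walk 0->0->0->0->6, with weight 2 + 2 + 2 + 4 = 10.
Optimal value attained by: walk 0->0->0->0->6.
Answer: (G^⊗4)[0][6] = 10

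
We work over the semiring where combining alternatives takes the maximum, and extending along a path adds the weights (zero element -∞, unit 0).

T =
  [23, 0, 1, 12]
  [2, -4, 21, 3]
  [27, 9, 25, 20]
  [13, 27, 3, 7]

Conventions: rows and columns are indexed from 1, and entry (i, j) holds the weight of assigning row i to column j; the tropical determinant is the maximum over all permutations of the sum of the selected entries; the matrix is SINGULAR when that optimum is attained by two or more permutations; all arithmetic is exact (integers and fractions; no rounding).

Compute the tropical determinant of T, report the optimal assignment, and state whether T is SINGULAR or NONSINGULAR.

σ = (1, 2, 3, 4): 23 + (-4) + 25 + 7 = 51
σ = (1, 2, 4, 3): 23 + (-4) + 20 + 3 = 42
σ = (1, 3, 2, 4): 23 + 21 + 9 + 7 = 60
σ = (1, 3, 4, 2): 23 + 21 + 20 + 27 = 91
σ = (1, 4, 2, 3): 23 + 3 + 9 + 3 = 38
σ = (1, 4, 3, 2): 23 + 3 + 25 + 27 = 78
σ = (2, 1, 3, 4): 0 + 2 + 25 + 7 = 34
σ = (2, 1, 4, 3): 0 + 2 + 20 + 3 = 25
σ = (2, 3, 1, 4): 0 + 21 + 27 + 7 = 55
σ = (2, 3, 4, 1): 0 + 21 + 20 + 13 = 54
σ = (2, 4, 1, 3): 0 + 3 + 27 + 3 = 33
σ = (2, 4, 3, 1): 0 + 3 + 25 + 13 = 41
σ = (3, 1, 2, 4): 1 + 2 + 9 + 7 = 19
σ = (3, 1, 4, 2): 1 + 2 + 20 + 27 = 50
σ = (3, 2, 1, 4): 1 + (-4) + 27 + 7 = 31
σ = (3, 2, 4, 1): 1 + (-4) + 20 + 13 = 30
σ = (3, 4, 1, 2): 1 + 3 + 27 + 27 = 58
σ = (3, 4, 2, 1): 1 + 3 + 9 + 13 = 26
σ = (4, 1, 2, 3): 12 + 2 + 9 + 3 = 26
σ = (4, 1, 3, 2): 12 + 2 + 25 + 27 = 66
σ = (4, 2, 1, 3): 12 + (-4) + 27 + 3 = 38
σ = (4, 2, 3, 1): 12 + (-4) + 25 + 13 = 46
σ = (4, 3, 1, 2): 12 + 21 + 27 + 27 = 87
σ = (4, 3, 2, 1): 12 + 21 + 9 + 13 = 55
Optimal value attained by: σ = (1, 3, 4, 2).
Answer: det⊕(T) = 91; verdict: NONSINGULAR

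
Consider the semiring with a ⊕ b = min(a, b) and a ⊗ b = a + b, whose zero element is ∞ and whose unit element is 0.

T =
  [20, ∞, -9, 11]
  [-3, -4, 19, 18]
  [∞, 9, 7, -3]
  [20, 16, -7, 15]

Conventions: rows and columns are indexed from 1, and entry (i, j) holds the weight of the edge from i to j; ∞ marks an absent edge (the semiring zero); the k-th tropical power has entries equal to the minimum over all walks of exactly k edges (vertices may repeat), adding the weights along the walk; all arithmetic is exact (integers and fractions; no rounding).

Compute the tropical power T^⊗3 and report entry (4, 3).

T^⊗2:
  [31, 0, -2, -12]
  [-7, -8, -12, 8]
  [6, 5, -10, 4]
  [13, 2, 0, -10]
T^⊗3:
  [-3, -4, -19, -5]
  [-11, -12, -16, -15]
  [2, -1, -3, -13]
  [-1, -2, -17, -3]
Key observation: the optimum is the walk 4->3->4->3, with weight (-7) + (-3) + (-7) = -17.
Optimal value attained by: walk 4->3->4->3.
Answer: (T^⊗3)[4][3] = -17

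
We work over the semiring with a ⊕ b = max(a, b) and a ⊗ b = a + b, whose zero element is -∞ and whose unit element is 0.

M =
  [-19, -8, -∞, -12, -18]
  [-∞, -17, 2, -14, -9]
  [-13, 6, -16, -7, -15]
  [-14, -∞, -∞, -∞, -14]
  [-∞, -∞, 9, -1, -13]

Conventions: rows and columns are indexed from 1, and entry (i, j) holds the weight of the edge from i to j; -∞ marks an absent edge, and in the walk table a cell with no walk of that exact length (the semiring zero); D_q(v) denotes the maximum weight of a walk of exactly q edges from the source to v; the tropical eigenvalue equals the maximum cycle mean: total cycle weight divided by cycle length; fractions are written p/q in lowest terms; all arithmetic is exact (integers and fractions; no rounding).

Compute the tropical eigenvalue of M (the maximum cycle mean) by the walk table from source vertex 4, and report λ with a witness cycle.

q=0: [-∞, -∞, -∞, 0, -∞]
q=1: [-14, -∞, -∞, -∞, -14]
q=2: [-33, -22, -5, -15, -27]
q=3: [-18, 1, -18, -12, -20]
q=4: [-26, -12, 3, -13, -8]
q=5: [-10, 9, 1, -4, -12]
Optimal cycle mean attained by: cycle 2->3->2, total 2 + 6, length 2.
Answer: λ = 4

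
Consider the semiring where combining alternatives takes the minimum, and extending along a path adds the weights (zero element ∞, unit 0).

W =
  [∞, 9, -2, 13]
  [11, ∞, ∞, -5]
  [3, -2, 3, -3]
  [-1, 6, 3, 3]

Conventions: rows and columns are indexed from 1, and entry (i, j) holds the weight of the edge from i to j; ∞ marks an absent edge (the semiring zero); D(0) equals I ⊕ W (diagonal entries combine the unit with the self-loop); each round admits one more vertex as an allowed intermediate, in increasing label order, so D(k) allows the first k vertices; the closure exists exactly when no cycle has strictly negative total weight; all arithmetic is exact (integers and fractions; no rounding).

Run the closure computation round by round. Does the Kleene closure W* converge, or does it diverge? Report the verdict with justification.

D(0):
  [0, 9, -2, 13]
  [11, 0, ∞, -5]
  [3, -2, 0, -3]
  [-1, 6, 3, 0]
D(1):
  [0, 9, -2, 13]
  [11, 0, 9, -5]
  [3, -2, 0, -3]
  [-1, 6, -3, 0]
D(2):
  [0, 9, -2, 4]
  [11, 0, 9, -5]
  [3, -2, 0, -7]
  [-1, 6, -3, 0]
Detection: at round 3, diagonal entry (4, 4) turns strictly negative.
Key observation: the cycle 4->1->3->2->4 has total weight (-1) + (-2) + (-2) + (-5), which is strictly negative.
Answer: DIVERGES — negative cycle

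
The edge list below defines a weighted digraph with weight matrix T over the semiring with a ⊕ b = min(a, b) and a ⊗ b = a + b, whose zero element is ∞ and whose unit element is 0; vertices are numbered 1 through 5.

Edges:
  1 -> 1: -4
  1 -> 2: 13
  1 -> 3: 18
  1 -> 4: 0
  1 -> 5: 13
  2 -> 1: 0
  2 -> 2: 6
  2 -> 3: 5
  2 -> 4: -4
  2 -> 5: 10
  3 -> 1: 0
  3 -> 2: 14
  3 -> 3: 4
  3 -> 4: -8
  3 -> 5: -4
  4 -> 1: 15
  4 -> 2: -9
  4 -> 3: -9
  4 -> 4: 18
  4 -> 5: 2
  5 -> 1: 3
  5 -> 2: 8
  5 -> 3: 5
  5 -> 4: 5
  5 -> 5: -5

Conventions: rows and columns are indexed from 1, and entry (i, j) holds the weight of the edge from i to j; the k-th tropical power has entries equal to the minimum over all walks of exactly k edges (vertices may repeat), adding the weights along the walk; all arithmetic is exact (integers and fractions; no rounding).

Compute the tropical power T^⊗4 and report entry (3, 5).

T^⊗2:
  [-8, -9, -9, -4, 2]
  [-4, -13, -13, -3, -2]
  [-4, -17, -17, -4, -9]
  [-9, -3, -5, -17, -13]
  [-2, -4, -4, -3, -10]
T^⊗3:
  [-12, -13, -13, -17, -13]
  [-13, -12, -12, -21, -17]
  [-17, -13, -13, -25, -21]
  [-13, -26, -26, -13, -18]
  [-7, -12, -12, -12, -15]
T^⊗4:
  [-16, -26, -26, -21, -18]
  [-17, -30, -30, -20, -22]
  [-21, -34, -34, -21, -26]
  [-26, -22, -22, -34, -30]
  [-12, -21, -21, -20, -20]
Key observation: the optimum is the walk 3->4->3->5->5, with weight (-8) + (-9) + (-4) + (-5) = -26.
Optimal value attained by: walk 3->4->3->5->5.
Answer: (T^⊗4)[3][5] = -26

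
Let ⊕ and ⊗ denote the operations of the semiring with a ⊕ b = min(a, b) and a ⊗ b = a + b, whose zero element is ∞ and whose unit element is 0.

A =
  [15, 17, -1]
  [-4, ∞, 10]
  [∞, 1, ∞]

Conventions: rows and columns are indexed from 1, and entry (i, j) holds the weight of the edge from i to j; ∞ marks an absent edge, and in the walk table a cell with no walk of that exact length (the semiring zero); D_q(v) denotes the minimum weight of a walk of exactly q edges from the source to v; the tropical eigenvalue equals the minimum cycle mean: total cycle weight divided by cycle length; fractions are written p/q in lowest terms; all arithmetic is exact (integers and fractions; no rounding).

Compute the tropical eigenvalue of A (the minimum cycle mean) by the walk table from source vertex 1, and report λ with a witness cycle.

q=0: [0, ∞, ∞]
q=1: [15, 17, -1]
q=2: [13, 0, 14]
q=3: [-4, 15, 10]
Optimal cycle mean attained by: cycle 1->3->2->1, total (-1) + 1 + (-4), length 3.
Answer: λ = -4/3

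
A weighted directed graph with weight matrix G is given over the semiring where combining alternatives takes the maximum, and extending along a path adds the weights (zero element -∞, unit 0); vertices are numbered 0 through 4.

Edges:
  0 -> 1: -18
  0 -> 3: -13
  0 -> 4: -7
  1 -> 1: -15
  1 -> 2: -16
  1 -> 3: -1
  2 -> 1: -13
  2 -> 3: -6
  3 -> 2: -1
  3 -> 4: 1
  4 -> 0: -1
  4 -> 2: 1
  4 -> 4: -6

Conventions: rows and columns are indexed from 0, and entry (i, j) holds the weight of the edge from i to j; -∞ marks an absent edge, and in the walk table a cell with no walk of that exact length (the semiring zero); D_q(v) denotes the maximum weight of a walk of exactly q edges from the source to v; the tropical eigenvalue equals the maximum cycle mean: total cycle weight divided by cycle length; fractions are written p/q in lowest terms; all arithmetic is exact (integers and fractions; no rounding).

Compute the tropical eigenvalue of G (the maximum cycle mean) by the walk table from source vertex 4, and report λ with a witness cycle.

q=0: [-∞, -∞, -∞, -∞, 0]
q=1: [-1, -∞, 1, -∞, -6]
q=2: [-7, -12, -5, -5, -8]
q=3: [-9, -18, -6, -11, -4]
q=4: [-5, -19, -3, -12, -10]
q=5: [-11, -16, -9, -9, -11]
Optimal cycle mean attained by: cycle 2->3->4->2, total (-6) + 1 + 1, length 3.
Answer: λ = -4/3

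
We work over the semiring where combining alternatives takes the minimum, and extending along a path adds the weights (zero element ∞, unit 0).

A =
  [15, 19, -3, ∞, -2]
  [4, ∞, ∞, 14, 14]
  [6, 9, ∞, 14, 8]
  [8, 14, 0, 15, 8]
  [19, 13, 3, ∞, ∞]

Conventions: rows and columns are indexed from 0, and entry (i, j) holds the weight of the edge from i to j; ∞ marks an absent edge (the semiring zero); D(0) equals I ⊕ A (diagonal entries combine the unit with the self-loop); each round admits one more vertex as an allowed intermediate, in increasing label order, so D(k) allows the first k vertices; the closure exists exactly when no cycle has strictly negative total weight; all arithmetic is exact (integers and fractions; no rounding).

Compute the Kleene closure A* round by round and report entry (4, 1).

D(0):
  [0, 19, -3, ∞, -2]
  [4, 0, ∞, 14, 14]
  [6, 9, 0, 14, 8]
  [8, 14, 0, 0, 8]
  [19, 13, 3, ∞, 0]
D(1):
  [0, 19, -3, ∞, -2]
  [4, 0, 1, 14, 2]
  [6, 9, 0, 14, 4]
  [8, 14, 0, 0, 6]
  [19, 13, 3, ∞, 0]
D(2):
  [0, 19, -3, 33, -2]
  [4, 0, 1, 14, 2]
  [6, 9, 0, 14, 4]
  [8, 14, 0, 0, 6]
  [17, 13, 3, 27, 0]
D(3):
  [0, 6, -3, 11, -2]
  [4, 0, 1, 14, 2]
  [6, 9, 0, 14, 4]
  [6, 9, 0, 0, 4]
  [9, 12, 3, 17, 0]
D(4):
  [0, 6, -3, 11, -2]
  [4, 0, 1, 14, 2]
  [6, 9, 0, 14, 4]
  [6, 9, 0, 0, 4]
  [9, 12, 3, 17, 0]
D(5):
  [0, 6, -3, 11, -2]
  [4, 0, 1, 14, 2]
  [6, 9, 0, 14, 4]
  [6, 9, 0, 0, 4]
  [9, 12, 3, 17, 0]
Answer: A*[4][1] = 12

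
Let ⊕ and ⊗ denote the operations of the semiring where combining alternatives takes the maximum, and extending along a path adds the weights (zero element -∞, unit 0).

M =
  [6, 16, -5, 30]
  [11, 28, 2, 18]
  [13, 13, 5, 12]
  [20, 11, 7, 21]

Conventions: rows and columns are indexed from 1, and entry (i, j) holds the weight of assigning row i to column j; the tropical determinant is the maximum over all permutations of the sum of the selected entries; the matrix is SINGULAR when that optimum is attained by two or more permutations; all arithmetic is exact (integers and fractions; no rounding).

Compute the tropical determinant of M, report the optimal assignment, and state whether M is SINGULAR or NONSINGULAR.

σ = (1, 2, 3, 4): 6 + 28 + 5 + 21 = 60
σ = (1, 2, 4, 3): 6 + 28 + 12 + 7 = 53
σ = (1, 3, 2, 4): 6 + 2 + 13 + 21 = 42
σ = (1, 3, 4, 2): 6 + 2 + 12 + 11 = 31
σ = (1, 4, 2, 3): 6 + 18 + 13 + 7 = 44
σ = (1, 4, 3, 2): 6 + 18 + 5 + 11 = 40
σ = (2, 1, 3, 4): 16 + 11 + 5 + 21 = 53
σ = (2, 1, 4, 3): 16 + 11 + 12 + 7 = 46
σ = (2, 3, 1, 4): 16 + 2 + 13 + 21 = 52
σ = (2, 3, 4, 1): 16 + 2 + 12 + 20 = 50
σ = (2, 4, 1, 3): 16 + 18 + 13 + 7 = 54
σ = (2, 4, 3, 1): 16 + 18 + 5 + 20 = 59
σ = (3, 1, 2, 4): (-5) + 11 + 13 + 21 = 40
σ = (3, 1, 4, 2): (-5) + 11 + 12 + 11 = 29
σ = (3, 2, 1, 4): (-5) + 28 + 13 + 21 = 57
σ = (3, 2, 4, 1): (-5) + 28 + 12 + 20 = 55
σ = (3, 4, 1, 2): (-5) + 18 + 13 + 11 = 37
σ = (3, 4, 2, 1): (-5) + 18 + 13 + 20 = 46
σ = (4, 1, 2, 3): 30 + 11 + 13 + 7 = 61
σ = (4, 1, 3, 2): 30 + 11 + 5 + 11 = 57
σ = (4, 2, 1, 3): 30 + 28 + 13 + 7 = 78
σ = (4, 2, 3, 1): 30 + 28 + 5 + 20 = 83
σ = (4, 3, 1, 2): 30 + 2 + 13 + 11 = 56
σ = (4, 3, 2, 1): 30 + 2 + 13 + 20 = 65
Optimal value attained by: σ = (4, 2, 3, 1).
Answer: det⊕(M) = 83; verdict: NONSINGULAR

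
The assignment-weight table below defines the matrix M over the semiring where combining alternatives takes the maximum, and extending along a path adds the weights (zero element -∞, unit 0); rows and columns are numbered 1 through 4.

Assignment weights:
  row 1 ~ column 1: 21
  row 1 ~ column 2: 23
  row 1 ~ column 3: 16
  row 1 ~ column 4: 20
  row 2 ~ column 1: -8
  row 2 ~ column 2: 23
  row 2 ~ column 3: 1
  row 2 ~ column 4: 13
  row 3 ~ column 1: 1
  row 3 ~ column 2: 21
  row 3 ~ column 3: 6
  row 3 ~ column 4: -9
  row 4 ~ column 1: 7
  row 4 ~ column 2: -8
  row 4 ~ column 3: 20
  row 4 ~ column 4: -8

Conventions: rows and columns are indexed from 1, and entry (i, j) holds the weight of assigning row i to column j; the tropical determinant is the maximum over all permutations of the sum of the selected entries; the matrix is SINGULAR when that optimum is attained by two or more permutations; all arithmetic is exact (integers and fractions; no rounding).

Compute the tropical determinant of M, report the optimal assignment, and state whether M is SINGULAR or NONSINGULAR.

σ = (1, 2, 3, 4): 21 + 23 + 6 + (-8) = 42
σ = (1, 2, 4, 3): 21 + 23 + (-9) + 20 = 55
σ = (1, 3, 2, 4): 21 + 1 + 21 + (-8) = 35
σ = (1, 3, 4, 2): 21 + 1 + (-9) + (-8) = 5
σ = (1, 4, 2, 3): 21 + 13 + 21 + 20 = 75
σ = (1, 4, 3, 2): 21 + 13 + 6 + (-8) = 32
σ = (2, 1, 3, 4): 23 + (-8) + 6 + (-8) = 13
σ = (2, 1, 4, 3): 23 + (-8) + (-9) + 20 = 26
σ = (2, 3, 1, 4): 23 + 1 + 1 + (-8) = 17
σ = (2, 3, 4, 1): 23 + 1 + (-9) + 7 = 22
σ = (2, 4, 1, 3): 23 + 13 + 1 + 20 = 57
σ = (2, 4, 3, 1): 23 + 13 + 6 + 7 = 49
σ = (3, 1, 2, 4): 16 + (-8) + 21 + (-8) = 21
σ = (3, 1, 4, 2): 16 + (-8) + (-9) + (-8) = -9
σ = (3, 2, 1, 4): 16 + 23 + 1 + (-8) = 32
σ = (3, 2, 4, 1): 16 + 23 + (-9) + 7 = 37
σ = (3, 4, 1, 2): 16 + 13 + 1 + (-8) = 22
σ = (3, 4, 2, 1): 16 + 13 + 21 + 7 = 57
σ = (4, 1, 2, 3): 20 + (-8) + 21 + 20 = 53
σ = (4, 1, 3, 2): 20 + (-8) + 6 + (-8) = 10
σ = (4, 2, 1, 3): 20 + 23 + 1 + 20 = 64
σ = (4, 2, 3, 1): 20 + 23 + 6 + 7 = 56
σ = (4, 3, 1, 2): 20 + 1 + 1 + (-8) = 14
σ = (4, 3, 2, 1): 20 + 1 + 21 + 7 = 49
Optimal value attained by: σ = (1, 4, 2, 3).
Answer: det⊕(M) = 75; verdict: NONSINGULAR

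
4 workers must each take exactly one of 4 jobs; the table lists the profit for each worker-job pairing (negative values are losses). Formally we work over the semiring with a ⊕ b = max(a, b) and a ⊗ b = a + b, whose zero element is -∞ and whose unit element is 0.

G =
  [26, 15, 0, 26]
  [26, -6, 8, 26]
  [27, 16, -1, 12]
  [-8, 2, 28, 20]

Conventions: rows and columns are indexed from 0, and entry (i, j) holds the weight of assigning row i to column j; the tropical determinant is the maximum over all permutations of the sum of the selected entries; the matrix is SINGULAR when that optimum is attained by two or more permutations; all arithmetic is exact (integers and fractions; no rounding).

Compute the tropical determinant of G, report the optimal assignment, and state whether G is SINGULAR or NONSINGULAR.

σ = (0, 1, 2, 3): 26 + (-6) + (-1) + 20 = 39
σ = (0, 1, 3, 2): 26 + (-6) + 12 + 28 = 60
σ = (0, 2, 1, 3): 26 + 8 + 16 + 20 = 70
σ = (0, 2, 3, 1): 26 + 8 + 12 + 2 = 48
σ = (0, 3, 1, 2): 26 + 26 + 16 + 28 = 96
σ = (0, 3, 2, 1): 26 + 26 + (-1) + 2 = 53
σ = (1, 0, 2, 3): 15 + 26 + (-1) + 20 = 60
σ = (1, 0, 3, 2): 15 + 26 + 12 + 28 = 81
σ = (1, 2, 0, 3): 15 + 8 + 27 + 20 = 70
σ = (1, 2, 3, 0): 15 + 8 + 12 + (-8) = 27
σ = (1, 3, 0, 2): 15 + 26 + 27 + 28 = 96
σ = (1, 3, 2, 0): 15 + 26 + (-1) + (-8) = 32
σ = (2, 0, 1, 3): 0 + 26 + 16 + 20 = 62
σ = (2, 0, 3, 1): 0 + 26 + 12 + 2 = 40
σ = (2, 1, 0, 3): 0 + (-6) + 27 + 20 = 41
σ = (2, 1, 3, 0): 0 + (-6) + 12 + (-8) = -2
σ = (2, 3, 0, 1): 0 + 26 + 27 + 2 = 55
σ = (2, 3, 1, 0): 0 + 26 + 16 + (-8) = 34
σ = (3, 0, 1, 2): 26 + 26 + 16 + 28 = 96
σ = (3, 0, 2, 1): 26 + 26 + (-1) + 2 = 53
σ = (3, 1, 0, 2): 26 + (-6) + 27 + 28 = 75
σ = (3, 1, 2, 0): 26 + (-6) + (-1) + (-8) = 11
σ = (3, 2, 0, 1): 26 + 8 + 27 + 2 = 63
σ = (3, 2, 1, 0): 26 + 8 + 16 + (-8) = 42
Optimal value attained by: σ = (0, 3, 1, 2).
Answer: det⊕(G) = 96; verdict: SINGULAR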